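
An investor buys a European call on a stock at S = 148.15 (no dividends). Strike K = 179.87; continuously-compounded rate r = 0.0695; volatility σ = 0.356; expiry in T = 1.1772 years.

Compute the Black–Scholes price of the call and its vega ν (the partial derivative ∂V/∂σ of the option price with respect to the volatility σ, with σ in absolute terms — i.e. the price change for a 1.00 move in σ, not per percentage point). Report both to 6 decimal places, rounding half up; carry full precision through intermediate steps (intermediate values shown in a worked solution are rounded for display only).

price = 16.232921
ν = 63.823336

σ√T = 0.356·√1.1772 = 0.386256
d₁ = (ln(S/K) + (r+σ²/2)T) / (σ√T) = (ln(148.15/179.87) + (0.0695+0.356²/2)·1.1772) / 0.386256 = (-0.194009 + 0.156412) / 0.386256 = -0.097337
d₂ = d₁ − σ√T = -0.097337 − 0.386256 = -0.483593
e^{−rT} = e^{−0.0695·1.1772} = 0.921442
N(d₁) = 0.461229,  N(d₂) = 0.314338
Call price V = S·N(d₁) − K·e^{−rT}·N(d₂) = 68.331150 − 52.098229 = 16.232921
φ(d₁) = (1/√(2π))·e^{−d₁²/2} = 0.397057
ν = S·φ(d₁)·√T = 63.823336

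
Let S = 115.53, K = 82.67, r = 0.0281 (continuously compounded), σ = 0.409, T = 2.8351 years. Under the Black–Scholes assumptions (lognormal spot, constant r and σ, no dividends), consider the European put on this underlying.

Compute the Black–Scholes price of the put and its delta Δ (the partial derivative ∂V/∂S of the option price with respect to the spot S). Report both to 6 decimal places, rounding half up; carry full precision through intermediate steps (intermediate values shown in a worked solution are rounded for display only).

price = 10.538476
Δ = -0.172077

σ√T = 0.409·√2.8351 = 0.688664
d₁ = (ln(S/K) + (r+σ²/2)T) / (σ√T) = (ln(115.53/82.67) + (0.0281+0.409²/2)·2.8351) / 0.688664 = (0.334673 + 0.316795) / 0.688664 = 0.945989
d₂ = d₁ − σ√T = 0.945989 − 0.688664 = 0.257325
e^{−rT} = e^{−0.0281·2.8351} = 0.923424
N(−d₁) = 0.172077,  N(−d₂) = 0.398464
Put price V = K·e^{−rT}·N(−d₂) − S·N(−d₁) = 30.418535 − 19.880059 = 10.538476
Δ = −N(−d₁) = -0.172077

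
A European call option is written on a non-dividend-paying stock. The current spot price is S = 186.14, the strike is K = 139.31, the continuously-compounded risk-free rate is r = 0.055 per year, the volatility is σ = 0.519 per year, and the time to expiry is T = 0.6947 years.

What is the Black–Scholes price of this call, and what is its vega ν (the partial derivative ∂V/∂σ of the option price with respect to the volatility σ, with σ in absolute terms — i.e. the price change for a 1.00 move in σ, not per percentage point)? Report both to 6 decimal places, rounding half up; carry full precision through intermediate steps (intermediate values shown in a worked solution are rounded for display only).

σ√T = 0.519·√0.6947 = 0.432580
d₁ = (ln(S/K) + (r+σ²/2)T) / (σ√T) = (ln(186.14/139.31) + (0.055+0.519²/2)·0.6947) / 0.432580 = (0.289797 + 0.131771) / 0.432580 = 0.974545
d₂ = d₁ − σ√T = 0.974545 − 0.432580 = 0.541966
e^{−rT} = e^{−0.055·0.6947} = 0.962512
N(d₁) = 0.835107,  N(d₂) = 0.706079
Call price V = S·N(d₁) − K·e^{−rT}·N(d₂) = 155.446837 − 94.676423 = 60.770414
φ(d₁) = (1/√(2π))·e^{−d₁²/2} = 0.248129
ν = S·φ(d₁)·√T = 38.495969

price = 60.770414
ν = 38.495969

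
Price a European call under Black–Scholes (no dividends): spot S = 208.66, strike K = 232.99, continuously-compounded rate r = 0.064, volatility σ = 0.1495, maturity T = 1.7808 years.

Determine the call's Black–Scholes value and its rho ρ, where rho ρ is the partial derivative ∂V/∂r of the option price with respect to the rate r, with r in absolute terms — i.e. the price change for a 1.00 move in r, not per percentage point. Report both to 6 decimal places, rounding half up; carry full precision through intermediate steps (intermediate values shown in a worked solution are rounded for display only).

price = 16.935521
ρ = 173.114219

σ√T = 0.1495·√1.7808 = 0.199503
d₁ = (ln(S/K) + (r+σ²/2)T) / (σ√T) = (ln(208.66/232.99) + (0.064+0.1495²/2)·1.7808) / 0.199503 = (-0.110289 + 0.133872) / 0.199503 = 0.118206
d₂ = d₁ − σ√T = 0.118206 − 0.199503 = -0.081296
e^{−rT} = e^{−0.064·1.7808} = 0.892284
N(d₁) = 0.547048,  N(d₂) = 0.467603
Call price V = S·N(d₁) − K·e^{−rT}·N(d₂) = 114.147009 − 97.211489 = 16.935521
ρ = K·T·e^{−rT}·N(d₂) = 173.114219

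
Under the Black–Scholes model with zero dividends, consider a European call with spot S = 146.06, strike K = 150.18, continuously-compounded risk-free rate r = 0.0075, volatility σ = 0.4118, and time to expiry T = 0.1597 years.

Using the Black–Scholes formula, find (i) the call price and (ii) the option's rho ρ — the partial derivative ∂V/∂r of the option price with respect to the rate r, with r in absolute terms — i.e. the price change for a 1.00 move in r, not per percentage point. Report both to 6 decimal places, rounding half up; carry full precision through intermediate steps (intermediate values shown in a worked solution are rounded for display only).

σ√T = 0.4118·√0.1597 = 0.164566
d₁ = (ln(S/K) + (r+σ²/2)T) / (σ√T) = (ln(146.06/150.18) + (0.0075+0.4118²/2)·0.1597) / 0.164566 = (-0.027817 + 0.014739) / 0.164566 = -0.079472
d₂ = d₁ − σ√T = -0.079472 − 0.164566 = -0.244038
e^{−rT} = e^{−0.0075·0.1597} = 0.998803
N(d₁) = 0.468328,  N(d₂) = 0.403601
Call price V = S·N(d₁) − K·e^{−rT}·N(d₂) = 68.404048 − 60.540199 = 7.863850
ρ = K·T·e^{−rT}·N(d₂) = 9.668270

price = 7.863850
ρ = 9.668270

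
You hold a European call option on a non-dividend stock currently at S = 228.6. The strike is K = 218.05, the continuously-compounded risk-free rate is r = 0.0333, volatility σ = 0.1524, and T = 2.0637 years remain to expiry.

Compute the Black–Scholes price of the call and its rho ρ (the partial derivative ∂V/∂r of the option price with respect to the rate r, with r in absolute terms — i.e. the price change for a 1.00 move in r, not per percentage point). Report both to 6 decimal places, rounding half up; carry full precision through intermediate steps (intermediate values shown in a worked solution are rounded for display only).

price = 33.919657
ρ = 278.465096

σ√T = 0.1524·√2.0637 = 0.218931
d₁ = (ln(S/K) + (r+σ²/2)T) / (σ√T) = (ln(228.6/218.05) + (0.0333+0.1524²/2)·2.0637) / 0.218931 = (0.047249 + 0.092687) / 0.218931 = 0.639177
d₂ = d₁ − σ√T = 0.639177 − 0.218931 = 0.420246
e^{−rT} = e^{−0.0333·2.0637} = 0.933587
N(d₁) = 0.738646,  N(d₂) = 0.662847
Call price V = S·N(d₁) − K·e^{−rT}·N(d₂) = 168.854530 − 134.934872 = 33.919657
ρ = K·T·e^{−rT}·N(d₂) = 278.465096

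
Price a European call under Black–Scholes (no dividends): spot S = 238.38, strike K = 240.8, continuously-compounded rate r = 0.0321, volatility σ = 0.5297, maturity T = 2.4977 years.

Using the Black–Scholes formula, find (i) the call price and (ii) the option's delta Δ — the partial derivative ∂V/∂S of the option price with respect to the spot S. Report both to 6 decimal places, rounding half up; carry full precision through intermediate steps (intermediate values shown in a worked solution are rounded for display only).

σ√T = 0.5297·√2.4977 = 0.837144
d₁ = (ln(S/K) + (r+σ²/2)T) / (σ√T) = (ln(238.38/240.8) + (0.0321+0.5297²/2)·2.4977) / 0.837144 = (-0.010101 + 0.430581) / 0.837144 = 0.502280
d₂ = d₁ − σ√T = 0.502280 − 0.837144 = -0.334864
e^{−rT} = e^{−0.0321·2.4977} = 0.922954
N(d₁) = 0.692265,  N(d₂) = 0.368864
Call price V = S·N(d₁) − K·e^{−rT}·N(d₂) = 165.022043 − 81.978968 = 83.043075
Δ = N(d₁) = 0.692265

price = 83.043075
Δ = 0.692265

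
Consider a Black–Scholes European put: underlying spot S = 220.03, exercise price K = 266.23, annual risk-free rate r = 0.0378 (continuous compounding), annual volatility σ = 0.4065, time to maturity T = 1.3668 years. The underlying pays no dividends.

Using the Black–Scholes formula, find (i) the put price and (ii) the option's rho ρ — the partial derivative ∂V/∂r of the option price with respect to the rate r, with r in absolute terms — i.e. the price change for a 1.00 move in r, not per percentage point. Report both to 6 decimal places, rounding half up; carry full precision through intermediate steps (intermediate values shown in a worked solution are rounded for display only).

σ√T = 0.4065·√1.3668 = 0.475240
d₁ = (ln(S/K) + (r+σ²/2)T) / (σ√T) = (ln(220.03/266.23) + (0.0378+0.4065²/2)·1.3668) / 0.475240 = (-0.190597 + 0.164592) / 0.475240 = -0.054720
d₂ = d₁ − σ√T = -0.054720 − 0.475240 = -0.529960
e^{−rT} = e^{−0.0378·1.3668} = 0.949647
N(−d₁) = 0.521819,  N(−d₂) = 0.701930
Put price V = K·e^{−rT}·N(−d₂) − S·N(−d₁) = 177.465139 − 114.815880 = 62.649260
ρ = −K·T·e^{−rT}·N(−d₂) = -242.559353

price = 62.649260
ρ = -242.559353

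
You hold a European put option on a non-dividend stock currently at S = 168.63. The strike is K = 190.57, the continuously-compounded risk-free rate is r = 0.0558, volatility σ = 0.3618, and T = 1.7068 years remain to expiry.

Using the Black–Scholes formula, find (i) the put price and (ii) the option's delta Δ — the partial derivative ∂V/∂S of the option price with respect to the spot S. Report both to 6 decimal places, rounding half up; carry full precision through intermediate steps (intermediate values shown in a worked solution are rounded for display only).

σ√T = 0.3618·√1.7068 = 0.472672
d₁ = (ln(S/K) + (r+σ²/2)T) / (σ√T) = (ln(168.63/190.57) + (0.0558+0.3618²/2)·1.7068) / 0.472672 = (-0.122313 + 0.206949) / 0.472672 = 0.179059
d₂ = d₁ − σ√T = 0.179059 − 0.472672 = -0.293613
e^{−rT} = e^{−0.0558·1.7068} = 0.909155
N(−d₁) = 0.428946,  N(−d₂) = 0.615473
Put price V = K·e^{−rT}·N(−d₂) − S·N(−d₁) = 106.635466 − 72.333103 = 34.302363
Δ = −N(−d₁) = -0.428946

price = 34.302363
Δ = -0.428946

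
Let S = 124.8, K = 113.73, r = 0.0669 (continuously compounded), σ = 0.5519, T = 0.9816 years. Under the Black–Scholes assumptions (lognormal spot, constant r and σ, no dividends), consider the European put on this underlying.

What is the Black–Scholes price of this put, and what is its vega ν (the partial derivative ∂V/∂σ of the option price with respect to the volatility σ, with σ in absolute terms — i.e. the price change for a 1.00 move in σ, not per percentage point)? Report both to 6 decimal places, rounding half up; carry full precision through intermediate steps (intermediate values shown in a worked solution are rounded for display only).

σ√T = 0.5519·√0.9816 = 0.546799
d₁ = (ln(S/K) + (r+σ²/2)T) / (σ√T) = (ln(124.8/113.73) + (0.0669+0.5519²/2)·0.9816) / 0.546799 = (0.092885 + 0.215164) / 0.546799 = 0.563368
d₂ = d₁ − σ√T = 0.563368 − 0.546799 = 0.016569
e^{−rT} = e^{−0.0669·0.9816} = 0.936441
N(−d₁) = 0.286592,  N(−d₂) = 0.493390
Put price V = K·e^{−rT}·N(−d₂) − S·N(−d₁) = 52.546766 − 35.766718 = 16.780048
φ(d₁) = (1/√(2π))·e^{−d₁²/2} = 0.340401
ν = S·φ(d₁)·√T = 42.089432

price = 16.780048
ν = 42.089432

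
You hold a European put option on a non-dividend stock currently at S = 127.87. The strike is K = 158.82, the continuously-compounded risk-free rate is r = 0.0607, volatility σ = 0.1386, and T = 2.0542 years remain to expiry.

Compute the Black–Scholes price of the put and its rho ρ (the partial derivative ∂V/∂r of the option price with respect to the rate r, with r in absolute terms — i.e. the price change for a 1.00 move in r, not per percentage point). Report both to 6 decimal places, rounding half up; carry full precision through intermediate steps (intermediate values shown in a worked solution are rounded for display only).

σ√T = 0.1386·√2.0542 = 0.198648
d₁ = (ln(S/K) + (r+σ²/2)T) / (σ√T) = (ln(127.87/158.82) + (0.0607+0.1386²/2)·2.0542) / 0.198648 = (-0.216757 + 0.144420) / 0.198648 = -0.364146
d₂ = d₁ − σ√T = -0.364146 − 0.198648 = -0.562794
e^{−rT} = e^{−0.0607·2.0542} = 0.882771
N(−d₁) = 0.642125,  N(−d₂) = 0.713212
Put price V = K·e^{−rT}·N(−d₂) − S·N(−d₁) = 99.993530 − 82.108572 = 17.884958
ρ = −K·T·e^{−rT}·N(−d₂) = -205.406710

price = 17.884958
ρ = -205.406710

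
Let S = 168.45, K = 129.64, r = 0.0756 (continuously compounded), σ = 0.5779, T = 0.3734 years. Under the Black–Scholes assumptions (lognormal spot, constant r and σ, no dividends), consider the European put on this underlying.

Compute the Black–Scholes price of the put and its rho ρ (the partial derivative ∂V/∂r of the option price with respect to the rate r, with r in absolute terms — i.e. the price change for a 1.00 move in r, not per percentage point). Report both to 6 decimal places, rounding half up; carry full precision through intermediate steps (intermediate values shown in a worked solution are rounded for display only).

σ√T = 0.5779·√0.3734 = 0.353134
d₁ = (ln(S/K) + (r+σ²/2)T) / (σ√T) = (ln(168.45/129.64) + (0.0756+0.5779²/2)·0.3734) / 0.353134 = (0.261878 + 0.090581) / 0.353134 = 0.998086
d₂ = d₁ − σ√T = 0.998086 − 0.353134 = 0.644952
e^{−rT} = e^{−0.0756·0.3734} = 0.972166
N(−d₁) = 0.159119,  N(−d₂) = 0.259479
Put price V = K·e^{−rT}·N(−d₂) − S·N(−d₁) = 32.702551 − 26.803547 = 5.899005
ρ = −K·T·e^{−rT}·N(−d₂) = -12.211133

price = 5.899005
ρ = -12.211133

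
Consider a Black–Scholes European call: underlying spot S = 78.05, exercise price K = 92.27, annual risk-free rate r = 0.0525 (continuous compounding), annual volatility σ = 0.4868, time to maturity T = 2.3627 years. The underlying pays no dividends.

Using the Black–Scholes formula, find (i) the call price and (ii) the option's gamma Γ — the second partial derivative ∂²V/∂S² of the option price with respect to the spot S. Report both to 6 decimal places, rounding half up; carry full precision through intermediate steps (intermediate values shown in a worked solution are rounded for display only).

price = 21.579944
Γ = 0.006498

σ√T = 0.4868·√2.3627 = 0.748264
d₁ = (ln(S/K) + (r+σ²/2)T) / (σ√T) = (ln(78.05/92.27) + (0.0525+0.4868²/2)·2.3627) / 0.748264 = (-0.167369 + 0.403991) / 0.748264 = 0.316228
d₂ = d₁ − σ√T = 0.316228 − 0.748264 = -0.432036
e^{−rT} = e^{−0.0525·2.3627} = 0.883343
N(d₁) = 0.624085,  N(d₂) = 0.332858
Call price V = S·N(d₁) − K·e^{−rT}·N(d₂) = 48.709848 − 27.129904 = 21.579944
φ(d₁) = (1/√(2π))·e^{−d₁²/2} = 0.379486
Γ = φ(d₁) / (S·σ·√T) = 0.006498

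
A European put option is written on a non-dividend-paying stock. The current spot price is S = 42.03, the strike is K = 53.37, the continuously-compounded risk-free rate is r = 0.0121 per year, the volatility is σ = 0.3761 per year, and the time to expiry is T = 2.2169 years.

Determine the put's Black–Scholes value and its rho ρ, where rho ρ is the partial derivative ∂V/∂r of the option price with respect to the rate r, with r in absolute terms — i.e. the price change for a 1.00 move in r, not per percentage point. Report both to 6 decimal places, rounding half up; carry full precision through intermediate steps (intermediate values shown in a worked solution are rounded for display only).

price = 16.038447
ρ = -85.805295

σ√T = 0.3761·√2.2169 = 0.559985
d₁ = (ln(S/K) + (r+σ²/2)T) / (σ√T) = (ln(42.03/53.37) + (0.0121+0.3761²/2)·2.2169) / 0.559985 = (-0.238865 + 0.183616) / 0.559985 = -0.098662
d₂ = d₁ − σ√T = -0.098662 − 0.559985 = -0.658647
e^{−rT} = e^{−0.0121·2.2169} = 0.973532
N(−d₁) = 0.539297,  N(−d₂) = 0.744939
Put price V = K·e^{−rT}·N(−d₂) − S·N(−d₁) = 38.705081 − 22.666634 = 16.038447
ρ = −K·T·e^{−rT}·N(−d₂) = -85.805295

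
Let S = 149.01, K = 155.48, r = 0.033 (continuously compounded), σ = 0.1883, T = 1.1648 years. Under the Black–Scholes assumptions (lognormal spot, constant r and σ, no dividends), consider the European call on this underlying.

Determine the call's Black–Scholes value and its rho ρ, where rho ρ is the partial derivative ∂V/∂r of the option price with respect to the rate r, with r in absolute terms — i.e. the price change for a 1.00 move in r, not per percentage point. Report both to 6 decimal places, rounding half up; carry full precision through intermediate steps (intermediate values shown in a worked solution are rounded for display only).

price = 11.783676
ρ = 78.702348

σ√T = 0.1883·√1.1648 = 0.203224
d₁ = (ln(S/K) + (r+σ²/2)T) / (σ√T) = (ln(149.01/155.48) + (0.033+0.1883²/2)·1.1648) / 0.203224 = (-0.042504 + 0.059088) / 0.203224 = 0.081608
d₂ = d₁ − σ√T = 0.081608 − 0.203224 = -0.121616
e^{−rT} = e^{−0.033·1.1648} = 0.962291
N(d₁) = 0.532521,  N(d₂) = 0.451602
Call price V = S·N(d₁) − K·e^{−rT}·N(d₂) = 79.350940 − 67.567263 = 11.783676
ρ = K·T·e^{−rT}·N(d₂) = 78.702348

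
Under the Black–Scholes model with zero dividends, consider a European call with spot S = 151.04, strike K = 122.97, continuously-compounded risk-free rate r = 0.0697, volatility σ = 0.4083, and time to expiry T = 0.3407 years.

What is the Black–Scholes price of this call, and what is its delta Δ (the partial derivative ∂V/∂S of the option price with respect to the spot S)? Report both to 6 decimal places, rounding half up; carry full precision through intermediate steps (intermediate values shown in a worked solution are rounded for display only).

price = 33.814382
Δ = 0.860266

σ√T = 0.4083·√0.3407 = 0.238323
d₁ = (ln(S/K) + (r+σ²/2)T) / (σ√T) = (ln(151.04/122.97) + (0.0697+0.4083²/2)·0.3407) / 0.238323 = (0.205604 + 0.052146) / 0.238323 = 1.081516
d₂ = d₁ − σ√T = 1.081516 − 0.238323 = 0.843194
e^{−rT} = e^{−0.0697·0.3407} = 0.976533
N(d₁) = 0.860266,  N(d₂) = 0.800440
Call price V = S·N(d₁) − K·e^{−rT}·N(d₂) = 129.934616 − 96.120234 = 33.814382
Δ = N(d₁) = 0.860266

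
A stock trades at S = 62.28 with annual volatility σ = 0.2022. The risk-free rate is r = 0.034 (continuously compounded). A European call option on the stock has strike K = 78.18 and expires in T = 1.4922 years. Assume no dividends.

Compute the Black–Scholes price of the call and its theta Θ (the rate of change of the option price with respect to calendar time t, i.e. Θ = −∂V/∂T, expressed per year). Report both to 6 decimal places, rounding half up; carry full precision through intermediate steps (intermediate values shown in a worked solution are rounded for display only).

σ√T = 0.2022·√1.4922 = 0.246999
d₁ = (ln(S/K) + (r+σ²/2)T) / (σ√T) = (ln(62.28/78.18) + (0.034+0.2022²/2)·1.4922) / 0.246999 = (-0.227374 + 0.081239) / 0.246999 = -0.591641
d₂ = d₁ − σ√T = -0.591641 − 0.246999 = -0.838640
e^{−rT} = e^{−0.034·1.4922} = 0.950531
N(d₁) = 0.277046,  N(d₂) = 0.200836
Call price V = S·N(d₁) − K·e^{−rT}·N(d₂) = 17.254396 − 14.924608 = 2.329788
φ(d₁) = (1/√(2π))·e^{−d₁²/2} = 0.334888
Θ = −S·φ(d₁)·σ/(2√T) − r·K·e^{−rT}·N(d₂) = −1.726181 − 0.507437 = -2.233618

price = 2.329788
Θ = -2.233618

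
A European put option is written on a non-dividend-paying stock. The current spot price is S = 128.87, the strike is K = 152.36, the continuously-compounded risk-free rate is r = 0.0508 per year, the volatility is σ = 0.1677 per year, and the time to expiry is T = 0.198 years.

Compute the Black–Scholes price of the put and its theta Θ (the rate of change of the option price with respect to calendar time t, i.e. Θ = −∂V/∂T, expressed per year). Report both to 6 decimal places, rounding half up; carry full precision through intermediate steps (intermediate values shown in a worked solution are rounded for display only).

σ√T = 0.1677·√0.198 = 0.074622
d₁ = (ln(S/K) + (r+σ²/2)T) / (σ√T) = (ln(128.87/152.36) + (0.0508+0.1677²/2)·0.198) / 0.074622 = (-0.167442 + 0.012843) / 0.074622 = -2.071773
d₂ = d₁ − σ√T = -2.071773 − 0.074622 = -2.146395
e^{−rT} = e^{−0.0508·0.198} = 0.989992
N(−d₁) = 0.980857,  N(−d₂) = 0.984079
Put price V = K·e^{−rT}·N(−d₂) − S·N(−d₁) = 148.433773 − 126.403001 = 22.030773
φ(d₁) = (1/√(2π))·e^{−d₁²/2} = 0.046651
Θ = −S·φ(d₁)·σ/(2√T) + r·K·e^{−rT}·N(−d₂) = −1.132880 + 7.540436 = 6.407556

price = 22.030773
Θ = 6.407556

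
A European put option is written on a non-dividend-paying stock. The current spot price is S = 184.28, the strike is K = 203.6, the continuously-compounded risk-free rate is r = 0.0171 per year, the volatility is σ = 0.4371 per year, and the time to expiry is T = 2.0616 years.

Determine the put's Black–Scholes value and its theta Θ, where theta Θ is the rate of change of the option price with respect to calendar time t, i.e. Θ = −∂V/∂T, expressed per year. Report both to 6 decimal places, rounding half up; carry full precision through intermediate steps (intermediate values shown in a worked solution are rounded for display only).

price = 53.276768
Θ = -8.720383

σ√T = 0.4371·√2.0616 = 0.627600
d₁ = (ln(S/K) + (r+σ²/2)T) / (σ√T) = (ln(184.28/203.6) + (0.0171+0.4371²/2)·2.0616) / 0.627600 = (-0.099701 + 0.232194) / 0.627600 = 0.211111
d₂ = d₁ − σ√T = 0.211111 − 0.627600 = -0.416489
e^{−rT} = e^{−0.0171·2.0616} = 0.965361
N(−d₁) = 0.416400,  N(−d₂) = 0.661474
Put price V = K·e^{−rT}·N(−d₂) − S·N(−d₁) = 130.011012 − 76.734244 = 53.276768
φ(d₁) = (1/√(2π))·e^{−d₁²/2} = 0.390151
Θ = −S·φ(d₁)·σ/(2√T) + r·K·e^{−rT}·N(−d₂) = −10.943571 + 2.223188 = -8.720383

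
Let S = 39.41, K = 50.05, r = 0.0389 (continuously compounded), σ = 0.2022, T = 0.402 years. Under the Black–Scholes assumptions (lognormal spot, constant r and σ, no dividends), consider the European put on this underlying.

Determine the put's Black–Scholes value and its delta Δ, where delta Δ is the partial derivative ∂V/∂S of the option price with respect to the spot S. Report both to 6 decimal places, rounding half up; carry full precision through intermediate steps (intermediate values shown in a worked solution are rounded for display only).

price = 9.956403
Δ = -0.953345

σ√T = 0.2022·√0.402 = 0.128202
d₁ = (ln(S/K) + (r+σ²/2)T) / (σ√T) = (ln(39.41/50.05) + (0.0389+0.2022²/2)·0.402) / 0.128202 = (-0.239003 + 0.023856) / 0.128202 = -1.678192
d₂ = d₁ − σ√T = -1.678192 − 0.128202 = -1.806394
e^{−rT} = e^{−0.0389·0.402} = 0.984484
N(−d₁) = 0.953345,  N(−d₂) = 0.964572
Put price V = K·e^{−rT}·N(−d₂) − S·N(−d₁) = 47.527737 − 37.571334 = 9.956403
Δ = −N(−d₁) = -0.953345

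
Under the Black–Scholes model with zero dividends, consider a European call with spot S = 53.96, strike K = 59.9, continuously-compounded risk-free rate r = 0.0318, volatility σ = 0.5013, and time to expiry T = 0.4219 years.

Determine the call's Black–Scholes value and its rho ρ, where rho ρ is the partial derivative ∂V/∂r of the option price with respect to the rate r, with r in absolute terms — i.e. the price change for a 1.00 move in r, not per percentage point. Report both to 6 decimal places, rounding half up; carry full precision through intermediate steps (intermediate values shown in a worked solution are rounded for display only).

price = 5.021279
ρ = 8.206729

σ√T = 0.5013·√0.4219 = 0.325614
d₁ = (ln(S/K) + (r+σ²/2)T) / (σ√T) = (ln(53.96/59.9) + (0.0318+0.5013²/2)·0.4219) / 0.325614 = (-0.104433 + 0.066429) / 0.325614 = -0.116718
d₂ = d₁ − σ√T = -0.116718 − 0.325614 = -0.442332
e^{−rT} = e^{−0.0318·0.4219} = 0.986673
N(d₁) = 0.453542,  N(d₂) = 0.329125
Call price V = S·N(d₁) − K·e^{−rT}·N(d₂) = 24.473114 − 19.451834 = 5.021279
ρ = K·T·e^{−rT}·N(d₂) = 8.206729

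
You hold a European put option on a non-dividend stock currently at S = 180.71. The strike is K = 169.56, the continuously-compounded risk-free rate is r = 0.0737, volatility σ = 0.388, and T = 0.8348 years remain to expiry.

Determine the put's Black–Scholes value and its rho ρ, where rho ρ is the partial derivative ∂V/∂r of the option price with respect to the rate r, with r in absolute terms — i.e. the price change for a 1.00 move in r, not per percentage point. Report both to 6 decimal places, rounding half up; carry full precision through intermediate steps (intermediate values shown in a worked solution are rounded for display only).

σ√T = 0.388·√0.8348 = 0.354505
d₁ = (ln(S/K) + (r+σ²/2)T) / (σ√T) = (ln(180.71/169.56) + (0.0737+0.388²/2)·0.8348) / 0.354505 = (0.063687 + 0.124362) / 0.354505 = 0.530453
d₂ = d₁ − σ√T = 0.530453 − 0.354505 = 0.175948
e^{−rT} = e^{−0.0737·0.8348} = 0.940330
N(−d₁) = 0.297899,  N(−d₂) = 0.430168
Put price V = K·e^{−rT}·N(−d₂) − S·N(−d₁) = 68.586904 − 53.833314 = 14.753590
ρ = −K·T·e^{−rT}·N(−d₂) = -57.256347

price = 14.753590
ρ = -57.256347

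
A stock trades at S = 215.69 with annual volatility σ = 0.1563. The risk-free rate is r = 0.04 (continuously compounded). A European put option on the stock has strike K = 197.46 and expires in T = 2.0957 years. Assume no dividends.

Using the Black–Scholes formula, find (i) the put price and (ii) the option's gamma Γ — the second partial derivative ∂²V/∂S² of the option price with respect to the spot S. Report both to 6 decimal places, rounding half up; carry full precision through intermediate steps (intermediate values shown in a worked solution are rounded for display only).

σ√T = 0.1563·√2.0957 = 0.226268
d₁ = (ln(S/K) + (r+σ²/2)T) / (σ√T) = (ln(215.69/197.46) + (0.04+0.1563²/2)·2.0957) / 0.226268 = (0.088306 + 0.109427) / 0.226268 = 0.873887
d₂ = d₁ − σ√T = 0.873887 − 0.226268 = 0.647619
e^{−rT} = e^{−0.04·2.0957} = 0.919589
N(−d₁) = 0.191090,  N(−d₂) = 0.258616
Put price V = K·e^{−rT}·N(−d₂) − S·N(−d₁) = 46.960010 − 41.216189 = 5.743821
φ(d₁) = (1/√(2π))·e^{−d₁²/2} = 0.272320
Γ = φ(d₁) / (S·σ·√T) = 0.005580

price = 5.743821
Γ = 0.005580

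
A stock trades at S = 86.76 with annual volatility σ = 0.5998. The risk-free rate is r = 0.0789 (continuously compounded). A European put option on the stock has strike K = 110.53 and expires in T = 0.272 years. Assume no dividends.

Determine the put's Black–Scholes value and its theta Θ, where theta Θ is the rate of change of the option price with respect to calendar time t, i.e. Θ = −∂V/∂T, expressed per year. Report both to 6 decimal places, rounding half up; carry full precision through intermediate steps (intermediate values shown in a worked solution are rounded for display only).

σ√T = 0.5998·√0.272 = 0.312817
d₁ = (ln(S/K) + (r+σ²/2)T) / (σ√T) = (ln(86.76/110.53) + (0.0789+0.5998²/2)·0.272) / 0.312817 = (-0.242141 + 0.070388) / 0.312817 = -0.549052
d₂ = d₁ − σ√T = -0.549052 − 0.312817 = -0.861870
e^{−rT} = e^{−0.0789·0.272} = 0.978768
N(−d₁) = 0.708515,  N(−d₂) = 0.805620
Put price V = K·e^{−rT}·N(−d₂) − S·N(−d₁) = 87.154601 − 61.470781 = 25.683819
φ(d₁) = (1/√(2π))·e^{−d₁²/2} = 0.343122
Θ = −S·φ(d₁)·σ/(2√T) + r·K·e^{−rT}·N(−d₂) = −17.118305 + 6.876498 = -10.241807

price = 25.683819
Θ = -10.241807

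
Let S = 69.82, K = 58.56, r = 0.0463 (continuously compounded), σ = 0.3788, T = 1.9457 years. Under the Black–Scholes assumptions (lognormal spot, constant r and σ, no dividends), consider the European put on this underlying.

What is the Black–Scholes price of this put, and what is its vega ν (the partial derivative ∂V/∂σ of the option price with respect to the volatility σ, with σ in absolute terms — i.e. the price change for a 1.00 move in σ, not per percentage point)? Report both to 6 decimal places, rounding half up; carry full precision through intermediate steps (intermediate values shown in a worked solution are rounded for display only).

σ√T = 0.3788·√1.9457 = 0.528382
d₁ = (ln(S/K) + (r+σ²/2)T) / (σ√T) = (ln(69.82/58.56) + (0.0463+0.3788²/2)·1.9457) / 0.528382 = (0.175869 + 0.229680) / 0.528382 = 0.767529
d₂ = d₁ − σ√T = 0.767529 − 0.528382 = 0.239147
e^{−rT} = e^{−0.0463·1.9457} = 0.913853
N(−d₁) = 0.221384,  N(−d₂) = 0.405496
Put price V = K·e^{−rT}·N(−d₂) − S·N(−d₁) = 21.700198 − 15.457005 = 6.243193
φ(d₁) = (1/√(2π))·e^{−d₁²/2} = 0.297159
ν = S·φ(d₁)·√T = 28.940521

price = 6.243193
ν = 28.940521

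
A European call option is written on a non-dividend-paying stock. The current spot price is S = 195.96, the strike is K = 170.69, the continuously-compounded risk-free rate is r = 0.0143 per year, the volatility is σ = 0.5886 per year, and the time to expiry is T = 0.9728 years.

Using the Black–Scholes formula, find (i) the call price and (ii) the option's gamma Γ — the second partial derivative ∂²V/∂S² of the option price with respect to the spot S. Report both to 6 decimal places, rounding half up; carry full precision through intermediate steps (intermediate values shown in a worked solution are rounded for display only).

σ√T = 0.5886·√0.9728 = 0.580540
d₁ = (ln(S/K) + (r+σ²/2)T) / (σ√T) = (ln(195.96/170.69) + (0.0143+0.5886²/2)·0.9728) / 0.580540 = (0.138062 + 0.182424) / 0.580540 = 0.552048
d₂ = d₁ − σ√T = 0.552048 − 0.580540 = -0.028492
e^{−rT} = e^{−0.0143·0.9728} = 0.986185
N(d₁) = 0.709542,  N(d₂) = 0.488635
Call price V = S·N(d₁) − K·e^{−rT}·N(d₂) = 139.041896 − 82.252872 = 56.789025
φ(d₁) = (1/√(2π))·e^{−d₁²/2} = 0.342557
Γ = φ(d₁) / (S·σ·√T) = 0.003011

price = 56.789025
Γ = 0.003011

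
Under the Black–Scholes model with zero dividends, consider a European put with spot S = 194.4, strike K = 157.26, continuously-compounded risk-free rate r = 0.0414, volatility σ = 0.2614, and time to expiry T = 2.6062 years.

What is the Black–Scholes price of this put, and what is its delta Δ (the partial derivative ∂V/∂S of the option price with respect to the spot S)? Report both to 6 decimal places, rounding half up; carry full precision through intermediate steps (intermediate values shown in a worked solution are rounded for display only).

σ√T = 0.2614·√2.6062 = 0.421997
d₁ = (ln(S/K) + (r+σ²/2)T) / (σ√T) = (ln(194.4/157.26) + (0.0414+0.2614²/2)·2.6062) / 0.421997 = (0.212017 + 0.196937) / 0.421997 = 0.969094
d₂ = d₁ − σ√T = 0.969094 − 0.421997 = 0.547097
e^{−rT} = e^{−0.0414·2.6062} = 0.897720
N(−d₁) = 0.166249,  N(−d₂) = 0.292156
Put price V = K·e^{−rT}·N(−d₂) − S·N(−d₁) = 41.245279 − 32.318833 = 8.926447
Δ = −N(−d₁) = -0.166249

price = 8.926447
Δ = -0.166249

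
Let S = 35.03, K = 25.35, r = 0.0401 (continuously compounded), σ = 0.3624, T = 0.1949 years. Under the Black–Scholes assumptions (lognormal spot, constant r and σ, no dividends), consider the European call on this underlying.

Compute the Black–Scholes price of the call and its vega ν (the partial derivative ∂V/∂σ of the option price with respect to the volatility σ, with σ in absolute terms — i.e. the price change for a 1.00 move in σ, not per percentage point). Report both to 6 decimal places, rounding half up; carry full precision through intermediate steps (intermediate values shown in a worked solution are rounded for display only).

σ√T = 0.3624·√0.1949 = 0.159990
d₁ = (ln(S/K) + (r+σ²/2)T) / (σ√T) = (ln(35.03/25.35) + (0.0401+0.3624²/2)·0.1949) / 0.159990 = (0.323426 + 0.020614) / 0.159990 = 2.150379
d₂ = d₁ − σ√T = 2.150379 − 0.159990 = 1.990388
e^{−rT} = e^{−0.0401·0.1949} = 0.992215
N(d₁) = 0.984237,  N(d₂) = 0.976726
Call price V = S·N(d₁) − K·e^{−rT}·N(d₂) = 34.477835 − 24.567244 = 9.910590
φ(d₁) = (1/√(2π))·e^{−d₁²/2} = 0.039518
ν = S·φ(d₁)·√T = 0.611138

price = 9.910590
ν = 0.611138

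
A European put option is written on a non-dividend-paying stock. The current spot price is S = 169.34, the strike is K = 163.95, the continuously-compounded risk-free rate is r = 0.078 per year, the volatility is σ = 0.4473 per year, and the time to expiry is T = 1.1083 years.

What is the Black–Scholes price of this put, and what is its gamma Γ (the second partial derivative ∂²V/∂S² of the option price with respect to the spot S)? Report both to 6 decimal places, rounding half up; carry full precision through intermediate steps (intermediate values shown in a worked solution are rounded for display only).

σ√T = 0.4473·√1.1083 = 0.470899
d₁ = (ln(S/K) + (r+σ²/2)T) / (σ√T) = (ln(169.34/163.95) + (0.078+0.4473²/2)·1.1083) / 0.470899 = (0.032347 + 0.197320) / 0.470899 = 0.487721
d₂ = d₁ − σ√T = 0.487721 − 0.470899 = 0.016822
e^{−rT} = e^{−0.078·1.1083} = 0.917184
N(−d₁) = 0.312874,  N(−d₂) = 0.493289
Put price V = K·e^{−rT}·N(−d₂) − S·N(−d₁) = 74.177022 − 52.982035 = 21.194988
φ(d₁) = (1/√(2π))·e^{−d₁²/2} = 0.354207
Γ = φ(d₁) / (S·σ·√T) = 0.004442

price = 21.194988
Γ = 0.004442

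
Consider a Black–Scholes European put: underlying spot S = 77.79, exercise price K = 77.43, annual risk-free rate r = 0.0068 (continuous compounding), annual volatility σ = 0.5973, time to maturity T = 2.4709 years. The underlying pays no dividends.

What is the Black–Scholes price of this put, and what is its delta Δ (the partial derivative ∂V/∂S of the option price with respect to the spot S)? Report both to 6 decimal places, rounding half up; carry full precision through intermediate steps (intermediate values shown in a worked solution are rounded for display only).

σ√T = 0.5973·√2.4709 = 0.938902
d₁ = (ln(S/K) + (r+σ²/2)T) / (σ√T) = (ln(77.79/77.43) + (0.0068+0.5973²/2)·2.4709) / 0.938902 = (0.004639 + 0.457570) / 0.938902 = 0.492287
d₂ = d₁ − σ√T = 0.492287 − 0.938902 = -0.446615
e^{−rT} = e^{−0.0068·2.4709} = 0.983338
N(−d₁) = 0.311258,  N(−d₂) = 0.672423
Put price V = K·e^{−rT}·N(−d₂) − S·N(−d₁) = 51.198239 − 24.212784 = 26.985455
Δ = −N(−d₁) = -0.311258

price = 26.985455
Δ = -0.311258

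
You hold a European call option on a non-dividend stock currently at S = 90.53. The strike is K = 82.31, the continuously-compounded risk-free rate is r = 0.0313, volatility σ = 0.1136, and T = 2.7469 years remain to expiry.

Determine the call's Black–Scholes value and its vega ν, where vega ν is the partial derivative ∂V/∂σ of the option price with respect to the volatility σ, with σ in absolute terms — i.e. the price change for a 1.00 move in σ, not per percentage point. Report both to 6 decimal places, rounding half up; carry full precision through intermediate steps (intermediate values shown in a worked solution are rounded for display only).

σ√T = 0.1136·√2.7469 = 0.188278
d₁ = (ln(S/K) + (r+σ²/2)T) / (σ√T) = (ln(90.53/82.31) + (0.0313+0.1136²/2)·2.7469) / 0.188278 = (0.095189 + 0.103702) / 0.188278 = 1.056368
d₂ = d₁ − σ√T = 1.056368 − 0.188278 = 0.868090
e^{−rT} = e^{−0.0313·2.7469} = 0.917614
N(d₁) = 0.854600,  N(d₂) = 0.807327
Call price V = S·N(d₁) − K·e^{−rT}·N(d₂) = 77.366936 − 60.976513 = 16.390423
φ(d₁) = (1/√(2π))·e^{−d₁²/2} = 0.228346
ν = S·φ(d₁)·√T = 34.261504

price = 16.390423
ν = 34.261504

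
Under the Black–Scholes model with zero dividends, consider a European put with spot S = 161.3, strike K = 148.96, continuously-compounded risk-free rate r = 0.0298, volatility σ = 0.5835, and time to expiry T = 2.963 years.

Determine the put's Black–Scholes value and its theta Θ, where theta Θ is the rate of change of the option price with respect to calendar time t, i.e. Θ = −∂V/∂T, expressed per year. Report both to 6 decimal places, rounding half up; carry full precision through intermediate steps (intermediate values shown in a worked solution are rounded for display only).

σ√T = 0.5835·√2.963 = 1.004400
d₁ = (ln(S/K) + (r+σ²/2)T) / (σ√T) = (ln(161.3/148.96) + (0.0298+0.5835²/2)·2.963) / 1.004400 = (0.079588 + 0.592707) / 1.004400 = 0.669350
d₂ = d₁ − σ√T = 0.669350 − 1.004400 = -0.335050
e^{−rT} = e^{−0.0298·2.963} = 0.915489
N(−d₁) = 0.251636,  N(−d₂) = 0.631206
Put price V = K·e^{−rT}·N(−d₂) − S·N(−d₁) = 86.078341 − 40.588901 = 45.489440
φ(d₁) = (1/√(2π))·e^{−d₁²/2} = 0.318876
Θ = −S·φ(d₁)·σ/(2√T) + r·K·e^{−rT}·N(−d₂) = −8.717683 + 2.565135 = -6.152549

price = 45.489440
Θ = -6.152549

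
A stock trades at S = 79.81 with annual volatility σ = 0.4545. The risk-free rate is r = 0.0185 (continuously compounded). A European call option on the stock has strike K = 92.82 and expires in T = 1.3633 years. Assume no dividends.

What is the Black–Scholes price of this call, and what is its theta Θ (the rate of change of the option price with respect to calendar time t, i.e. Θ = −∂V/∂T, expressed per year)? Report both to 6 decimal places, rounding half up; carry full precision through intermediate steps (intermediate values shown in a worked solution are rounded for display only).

σ√T = 0.4545·√1.3633 = 0.530676
d₁ = (ln(S/K) + (r+σ²/2)T) / (σ√T) = (ln(79.81/92.82) + (0.0185+0.4545²/2)·1.3633) / 0.530676 = (-0.151013 + 0.166030) / 0.530676 = 0.028297
d₂ = d₁ − σ√T = 0.028297 − 0.530676 = -0.502380
e^{−rT} = e^{−0.0185·1.3633} = 0.975094
N(d₁) = 0.511287,  N(d₂) = 0.307700
Call price V = S·N(d₁) − K·e^{−rT}·N(d₂) = 40.805832 − 27.849415 = 12.956417
φ(d₁) = (1/√(2π))·e^{−d₁²/2} = 0.398783
Θ = −S·φ(d₁)·σ/(2√T) − r·K·e^{−rT}·N(d₂) = −6.194435 − 0.515214 = -6.709649

price = 12.956417
Θ = -6.709649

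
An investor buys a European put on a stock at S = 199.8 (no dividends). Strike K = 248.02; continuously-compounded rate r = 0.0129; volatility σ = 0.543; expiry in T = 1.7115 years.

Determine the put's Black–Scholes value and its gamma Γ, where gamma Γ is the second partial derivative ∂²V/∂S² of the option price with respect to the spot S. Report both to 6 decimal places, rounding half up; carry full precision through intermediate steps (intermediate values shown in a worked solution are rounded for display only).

σ√T = 0.543·√1.7115 = 0.710376
d₁ = (ln(S/K) + (r+σ²/2)T) / (σ√T) = (ln(199.8/248.02) + (0.0129+0.543²/2)·1.7115) / 0.710376 = (-0.216193 + 0.274395) / 0.710376 = 0.081932
d₂ = d₁ − σ√T = 0.081932 − 0.710376 = -0.628444
e^{−rT} = e^{−0.0129·1.7115} = 0.978164
N(−d₁) = 0.467350,  N(−d₂) = 0.735143
Put price V = K·e^{−rT}·N(−d₂) − S·N(−d₁) = 178.348801 − 93.376571 = 84.972229
φ(d₁) = (1/√(2π))·e^{−d₁²/2} = 0.397605
Γ = φ(d₁) / (S·σ·√T) = 0.002801

price = 84.972229
Γ = 0.002801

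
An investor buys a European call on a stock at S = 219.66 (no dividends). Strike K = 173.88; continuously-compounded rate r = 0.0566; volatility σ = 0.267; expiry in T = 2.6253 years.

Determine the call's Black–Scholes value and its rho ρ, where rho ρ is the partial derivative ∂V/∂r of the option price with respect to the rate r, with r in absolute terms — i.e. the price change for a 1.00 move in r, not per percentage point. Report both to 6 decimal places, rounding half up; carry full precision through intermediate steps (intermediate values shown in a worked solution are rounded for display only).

price = 77.795647
ρ = 294.204207

σ√T = 0.267·√2.6253 = 0.432614
d₁ = (ln(S/K) + (r+σ²/2)T) / (σ√T) = (ln(219.66/173.88) + (0.0566+0.267²/2)·2.6253) / 0.432614 = (0.233715 + 0.242169) / 0.432614 = 1.100022
d₂ = d₁ − σ√T = 1.100022 − 0.432614 = 0.667408
e^{−rT} = e^{−0.0566·2.6253} = 0.861921
N(d₁) = 0.864339,  N(d₂) = 0.747744
Call price V = S·N(d₁) − K·e^{−rT}·N(d₂) = 189.860633 − 112.064986 = 77.795647
ρ = K·T·e^{−rT}·N(d₂) = 294.204207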